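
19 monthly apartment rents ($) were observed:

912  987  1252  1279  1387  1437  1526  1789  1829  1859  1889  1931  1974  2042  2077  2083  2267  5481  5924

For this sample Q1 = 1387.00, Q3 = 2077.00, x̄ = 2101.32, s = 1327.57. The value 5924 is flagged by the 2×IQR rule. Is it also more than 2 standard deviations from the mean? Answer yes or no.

yes

z = (5924 − 2101.32) / 1327.57 = 2.88.
|z| = 2.88 > 2.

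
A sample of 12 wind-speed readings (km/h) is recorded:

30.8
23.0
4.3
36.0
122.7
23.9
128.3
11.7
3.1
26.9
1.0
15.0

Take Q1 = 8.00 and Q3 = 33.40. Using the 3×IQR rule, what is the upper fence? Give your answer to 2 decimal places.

IQR = Q3 − Q1 = 33.40 − 8.00 = 25.40.
Lower fence = Q1 − 3·IQR = 8.00 − 76.20 = -68.20.
Upper fence = Q3 + 3·IQR = 33.40 + 76.20 = 109.60.

109.60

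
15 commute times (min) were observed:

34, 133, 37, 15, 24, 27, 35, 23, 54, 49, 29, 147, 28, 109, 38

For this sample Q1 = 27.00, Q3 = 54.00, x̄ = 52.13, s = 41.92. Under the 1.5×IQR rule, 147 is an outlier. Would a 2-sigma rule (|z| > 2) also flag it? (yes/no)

z = (147 − 52.13) / 41.92 = 2.26.
|z| = 2.26 > 2.

yes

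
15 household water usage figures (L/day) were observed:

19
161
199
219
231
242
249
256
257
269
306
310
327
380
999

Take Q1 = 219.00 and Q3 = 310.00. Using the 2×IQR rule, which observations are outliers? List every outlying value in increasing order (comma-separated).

IQR = Q3 − Q1 = 310.00 − 219.00 = 91.00.
Lower fence = Q1 − 2·IQR = 219.00 − 182.00 = 37.00.
Upper fence = Q3 + 2·IQR = 310.00 + 182.00 = 492.00.
19 < 37.00 → outlier.
999 > 492.00 → outlier.
All remaining values lie within [37.00, 492.00].

19, 999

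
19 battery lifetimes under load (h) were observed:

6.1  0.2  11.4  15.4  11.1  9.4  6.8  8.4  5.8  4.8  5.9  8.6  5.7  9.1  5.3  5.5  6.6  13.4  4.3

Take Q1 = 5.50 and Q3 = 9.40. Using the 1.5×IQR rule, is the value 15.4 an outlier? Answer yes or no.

IQR = Q3 − Q1 = 9.40 − 5.50 = 3.90.
Lower fence = Q1 − 1.5·IQR = 5.50 − 5.85 = -0.35.
Upper fence = Q3 + 1.5·IQR = 9.40 + 5.85 = 15.25.
15.4 lies above the upper fence.

yes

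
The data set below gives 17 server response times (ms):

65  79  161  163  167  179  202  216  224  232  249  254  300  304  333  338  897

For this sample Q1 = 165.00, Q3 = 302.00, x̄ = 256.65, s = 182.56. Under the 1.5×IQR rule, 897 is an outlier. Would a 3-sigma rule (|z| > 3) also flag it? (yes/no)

yes

z = (897 − 256.65) / 182.56 = 3.51.
|z| = 3.51 > 3.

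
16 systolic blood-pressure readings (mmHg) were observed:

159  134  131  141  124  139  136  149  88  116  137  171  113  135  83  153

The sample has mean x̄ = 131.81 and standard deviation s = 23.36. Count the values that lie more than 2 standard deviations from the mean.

Cutoffs: x̄ ± 2s = [85.09, 178.53].
Outside the cutoffs: 83.

1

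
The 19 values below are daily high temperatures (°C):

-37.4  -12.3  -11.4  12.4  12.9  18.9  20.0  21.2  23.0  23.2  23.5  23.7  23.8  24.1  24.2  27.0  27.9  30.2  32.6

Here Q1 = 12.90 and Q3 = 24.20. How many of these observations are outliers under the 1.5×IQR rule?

IQR = 11.30; fences at 12.90 − 16.95 = -4.05 and 24.20 + 16.95 = 41.15.
Outside the cutoffs: -37.4, -12.3, -11.4.

3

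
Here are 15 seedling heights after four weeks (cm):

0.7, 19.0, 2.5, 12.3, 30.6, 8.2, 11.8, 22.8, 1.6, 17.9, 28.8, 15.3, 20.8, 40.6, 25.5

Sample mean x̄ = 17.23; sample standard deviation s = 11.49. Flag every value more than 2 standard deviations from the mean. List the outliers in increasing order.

Cutoffs at x̄ ± 2s: 17.23 ± 2·11.49 = [-5.75, 40.21].
40.6: z = 2.03, |z| > 2 → outlier.
Every other value lies within [-5.75, 40.21].

40.6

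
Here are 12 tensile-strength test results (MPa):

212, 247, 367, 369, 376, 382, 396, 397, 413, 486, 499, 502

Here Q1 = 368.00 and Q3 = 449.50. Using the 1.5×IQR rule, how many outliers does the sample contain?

1

IQR = 81.50; fences at 368.00 − 122.25 = 245.75 and 449.50 + 122.25 = 571.75.
Outside the cutoffs: 212.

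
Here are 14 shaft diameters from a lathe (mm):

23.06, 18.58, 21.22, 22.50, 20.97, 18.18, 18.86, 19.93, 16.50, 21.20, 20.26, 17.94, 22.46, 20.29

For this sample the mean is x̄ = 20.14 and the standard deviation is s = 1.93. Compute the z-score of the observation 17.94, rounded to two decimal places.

z = (17.94 − 20.14) / 1.93 = -1.14.

-1.14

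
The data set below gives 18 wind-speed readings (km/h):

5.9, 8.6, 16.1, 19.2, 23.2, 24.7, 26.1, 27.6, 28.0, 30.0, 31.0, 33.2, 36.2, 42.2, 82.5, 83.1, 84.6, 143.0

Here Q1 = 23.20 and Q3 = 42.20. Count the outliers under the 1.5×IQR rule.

4

IQR = 19.00; fences at 23.20 − 28.50 = -5.30 and 42.20 + 28.50 = 70.70.
Outside the cutoffs: 82.5, 83.1, 84.6, 143.0.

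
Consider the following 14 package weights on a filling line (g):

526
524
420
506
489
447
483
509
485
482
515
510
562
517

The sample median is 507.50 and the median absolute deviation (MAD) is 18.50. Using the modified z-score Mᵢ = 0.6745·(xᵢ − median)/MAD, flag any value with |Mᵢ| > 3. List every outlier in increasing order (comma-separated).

|Mᵢ| > 3 ⇔ |xᵢ − 507.50| > 3·18.50/0.6745 = 82.28.
So outliers lie outside [425.22, 589.78].
420: M = -3.19 → outlier.

420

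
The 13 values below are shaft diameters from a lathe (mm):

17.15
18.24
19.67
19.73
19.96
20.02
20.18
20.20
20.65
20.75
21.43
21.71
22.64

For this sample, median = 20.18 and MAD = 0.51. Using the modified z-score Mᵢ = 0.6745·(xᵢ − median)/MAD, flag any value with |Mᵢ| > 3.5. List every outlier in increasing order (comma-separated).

17.15

|Mᵢ| > 3.5 ⇔ |xᵢ − 20.18| > 3.5·0.51/0.6745 = 2.65.
So outliers lie outside [17.53, 22.83].
17.15: M = -4.01 → outlier.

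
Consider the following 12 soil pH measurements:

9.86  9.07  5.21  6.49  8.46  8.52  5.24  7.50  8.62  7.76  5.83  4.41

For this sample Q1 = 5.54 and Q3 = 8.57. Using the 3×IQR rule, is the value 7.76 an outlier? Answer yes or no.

no

IQR = Q3 − Q1 = 8.57 − 5.54 = 3.03.
Lower fence = Q1 − 3·IQR = 5.54 − 9.09 = -3.55.
Upper fence = Q3 + 3·IQR = 8.57 + 9.09 = 17.66.
7.76 lies within [-3.55, 17.66].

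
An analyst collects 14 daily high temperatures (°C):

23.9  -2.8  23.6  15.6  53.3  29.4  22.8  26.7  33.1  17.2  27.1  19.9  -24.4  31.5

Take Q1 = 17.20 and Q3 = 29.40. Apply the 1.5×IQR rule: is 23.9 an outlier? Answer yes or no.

no

IQR = Q3 − Q1 = 29.40 − 17.20 = 12.20.
Lower fence = Q1 − 1.5·IQR = 17.20 − 18.30 = -1.10.
Upper fence = Q3 + 1.5·IQR = 29.40 + 18.30 = 47.70.
23.9 lies within [-1.10, 47.70].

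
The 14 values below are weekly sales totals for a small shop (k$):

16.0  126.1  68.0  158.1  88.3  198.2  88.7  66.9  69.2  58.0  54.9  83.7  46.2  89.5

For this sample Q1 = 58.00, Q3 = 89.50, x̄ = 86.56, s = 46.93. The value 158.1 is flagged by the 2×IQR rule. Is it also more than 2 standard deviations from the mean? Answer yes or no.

z = (158.1 − 86.56) / 46.93 = 1.52.
|z| = 1.52 ≤ 2.

no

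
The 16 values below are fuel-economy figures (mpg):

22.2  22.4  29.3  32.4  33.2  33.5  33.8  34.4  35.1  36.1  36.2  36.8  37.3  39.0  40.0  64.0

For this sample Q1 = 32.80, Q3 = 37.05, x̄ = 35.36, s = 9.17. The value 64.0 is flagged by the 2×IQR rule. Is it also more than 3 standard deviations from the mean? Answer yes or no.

z = (64.0 − 35.36) / 9.17 = 3.12.
|z| = 3.12 > 3.

yes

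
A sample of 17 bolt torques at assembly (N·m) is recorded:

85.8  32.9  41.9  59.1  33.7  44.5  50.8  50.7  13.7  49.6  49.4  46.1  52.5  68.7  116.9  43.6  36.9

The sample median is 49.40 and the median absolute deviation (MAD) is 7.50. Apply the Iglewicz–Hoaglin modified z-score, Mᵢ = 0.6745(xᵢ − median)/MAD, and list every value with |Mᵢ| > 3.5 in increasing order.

116.9

|Mᵢ| > 3.5 ⇔ |xᵢ − 49.40| > 3.5·7.50/0.6745 = 38.92.
So outliers lie outside [10.48, 88.32].
116.9: M = 6.07 → outlier.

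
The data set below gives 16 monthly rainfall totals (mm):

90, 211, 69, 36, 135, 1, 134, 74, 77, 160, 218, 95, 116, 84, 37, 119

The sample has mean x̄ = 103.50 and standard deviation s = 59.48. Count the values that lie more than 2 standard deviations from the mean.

Cutoffs: x̄ ± 2s = [-15.46, 222.46].
Every value lies within the cutoffs.

0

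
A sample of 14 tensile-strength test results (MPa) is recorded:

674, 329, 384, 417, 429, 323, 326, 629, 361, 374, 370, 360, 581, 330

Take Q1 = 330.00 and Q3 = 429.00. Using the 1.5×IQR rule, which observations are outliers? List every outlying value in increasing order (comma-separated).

581, 629, 674

IQR = Q3 − Q1 = 429.00 − 330.00 = 99.00.
Lower fence = Q1 − 1.5·IQR = 330.00 − 148.50 = 181.50.
Upper fence = Q3 + 1.5·IQR = 429.00 + 148.50 = 577.50.
581 > 577.50 → outlier.
629 > 577.50 → outlier.
674 > 577.50 → outlier.
All remaining values lie within [181.50, 577.50].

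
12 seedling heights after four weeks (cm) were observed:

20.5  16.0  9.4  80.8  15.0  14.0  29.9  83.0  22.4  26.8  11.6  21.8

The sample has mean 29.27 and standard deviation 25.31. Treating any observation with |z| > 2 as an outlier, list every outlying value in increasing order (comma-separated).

Cutoffs at x̄ ± 2s: 29.27 ± 2·25.31 = [-21.35, 79.89].
80.8: z = 2.04, |z| > 2 → outlier.
83.0: z = 2.12, |z| > 2 → outlier.
Every other value lies within [-21.35, 79.89].

80.8, 83.0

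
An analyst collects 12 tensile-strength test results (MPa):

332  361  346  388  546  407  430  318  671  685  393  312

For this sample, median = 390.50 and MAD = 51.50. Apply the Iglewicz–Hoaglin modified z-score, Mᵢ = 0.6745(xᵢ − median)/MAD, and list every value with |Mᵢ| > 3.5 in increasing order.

671, 685

|Mᵢ| > 3.5 ⇔ |xᵢ − 390.50| > 3.5·51.50/0.6745 = 267.23.
So outliers lie outside [123.27, 657.73].
671: M = 3.67 → outlier.
685: M = 3.86 → outlier.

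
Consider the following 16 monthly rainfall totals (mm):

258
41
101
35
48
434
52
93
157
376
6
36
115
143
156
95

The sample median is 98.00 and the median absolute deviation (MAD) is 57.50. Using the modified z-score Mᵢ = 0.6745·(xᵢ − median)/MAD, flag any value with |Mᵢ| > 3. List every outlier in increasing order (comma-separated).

|Mᵢ| > 3 ⇔ |xᵢ − 98.00| > 3·57.50/0.6745 = 255.74.
So outliers lie outside [-157.74, 353.74].
376: M = 3.26 → outlier.
434: M = 3.94 → outlier.

376, 434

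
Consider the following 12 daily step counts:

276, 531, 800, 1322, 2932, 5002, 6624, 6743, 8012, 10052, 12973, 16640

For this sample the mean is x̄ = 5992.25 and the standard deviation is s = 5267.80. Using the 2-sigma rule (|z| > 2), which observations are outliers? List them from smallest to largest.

16640

Cutoffs at x̄ ± 2s: 5992.25 ± 2·5267.80 = [-4543.35, 16527.85].
16640: z = 2.02, |z| > 2 → outlier.
Every other value lies within [-4543.35, 16527.85].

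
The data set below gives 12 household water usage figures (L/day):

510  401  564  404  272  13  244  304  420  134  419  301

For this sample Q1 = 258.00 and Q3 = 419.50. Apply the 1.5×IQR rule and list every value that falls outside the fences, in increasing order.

13

IQR = Q3 − Q1 = 419.50 − 258.00 = 161.50.
Lower fence = Q1 − 1.5·IQR = 258.00 − 242.25 = 15.75.
Upper fence = Q3 + 1.5·IQR = 419.50 + 242.25 = 661.75.
13 < 15.75 → outlier.
All remaining values lie within [15.75, 661.75].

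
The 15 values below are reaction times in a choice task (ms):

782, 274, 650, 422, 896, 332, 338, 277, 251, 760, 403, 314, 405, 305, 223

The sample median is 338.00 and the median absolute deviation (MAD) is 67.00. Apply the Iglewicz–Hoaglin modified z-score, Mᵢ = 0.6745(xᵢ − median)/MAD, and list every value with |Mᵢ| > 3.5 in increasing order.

|Mᵢ| > 3.5 ⇔ |xᵢ − 338.00| > 3.5·67.00/0.6745 = 347.66.
So outliers lie outside [-9.66, 685.66].
760: M = 4.25 → outlier.
782: M = 4.47 → outlier.
896: M = 5.62 → outlier.

760, 782, 896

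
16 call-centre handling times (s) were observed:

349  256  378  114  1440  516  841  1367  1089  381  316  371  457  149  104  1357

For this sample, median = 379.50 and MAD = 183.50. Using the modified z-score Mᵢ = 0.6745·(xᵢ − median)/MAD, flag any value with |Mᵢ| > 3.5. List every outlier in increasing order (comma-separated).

1357, 1367, 1440

|Mᵢ| > 3.5 ⇔ |xᵢ − 379.50| > 3.5·183.50/0.6745 = 952.19.
So outliers lie outside [-572.69, 1331.69].
1357: M = 3.59 → outlier.
1367: M = 3.63 → outlier.
1440: M = 3.90 → outlier.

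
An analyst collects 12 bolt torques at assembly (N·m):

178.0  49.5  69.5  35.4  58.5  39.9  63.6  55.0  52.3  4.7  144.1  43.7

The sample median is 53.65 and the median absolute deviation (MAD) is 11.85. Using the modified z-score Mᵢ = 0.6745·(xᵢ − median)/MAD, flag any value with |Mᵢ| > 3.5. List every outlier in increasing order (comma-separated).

144.1, 178.0

|Mᵢ| > 3.5 ⇔ |xᵢ − 53.65| > 3.5·11.85/0.6745 = 61.49.
So outliers lie outside [-7.84, 115.14].
144.1: M = 5.15 → outlier.
178.0: M = 7.08 → outlier.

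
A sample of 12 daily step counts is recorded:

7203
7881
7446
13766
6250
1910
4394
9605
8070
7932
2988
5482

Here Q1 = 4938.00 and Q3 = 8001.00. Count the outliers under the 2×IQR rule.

0

IQR = 3063.00; fences at 4938.00 − 6126.00 = -1188.00 and 8001.00 + 6126.00 = 14127.00.
Every value lies within the cutoffs.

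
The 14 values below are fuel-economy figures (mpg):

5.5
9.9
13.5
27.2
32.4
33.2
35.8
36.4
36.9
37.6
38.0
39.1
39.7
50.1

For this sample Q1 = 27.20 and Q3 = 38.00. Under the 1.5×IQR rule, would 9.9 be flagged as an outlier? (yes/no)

IQR = Q3 − Q1 = 38.00 − 27.20 = 10.80.
Lower fence = Q1 − 1.5·IQR = 27.20 − 16.20 = 11.00.
Upper fence = Q3 + 1.5·IQR = 38.00 + 16.20 = 54.20.
9.9 lies below the lower fence.

yes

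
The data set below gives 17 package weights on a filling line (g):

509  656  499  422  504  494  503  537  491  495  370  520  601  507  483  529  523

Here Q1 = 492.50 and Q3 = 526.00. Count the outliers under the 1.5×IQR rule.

IQR = 33.50; fences at 492.50 − 50.25 = 442.25 and 526.00 + 50.25 = 576.25.
Outside the cutoffs: 370, 422, 601, 656.

4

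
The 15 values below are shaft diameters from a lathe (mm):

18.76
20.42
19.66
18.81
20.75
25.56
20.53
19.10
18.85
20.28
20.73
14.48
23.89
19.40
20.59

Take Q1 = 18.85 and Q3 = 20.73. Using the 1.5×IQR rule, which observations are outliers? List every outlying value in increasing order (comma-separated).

14.48, 23.89, 25.56

IQR = Q3 − Q1 = 20.73 − 18.85 = 1.88.
Lower fence = Q1 − 1.5·IQR = 18.85 − 2.82 = 16.03.
Upper fence = Q3 + 1.5·IQR = 20.73 + 2.82 = 23.55.
14.48 < 16.03 → outlier.
23.89 > 23.55 → outlier.
25.56 > 23.55 → outlier.
All remaining values lie within [16.03, 23.55].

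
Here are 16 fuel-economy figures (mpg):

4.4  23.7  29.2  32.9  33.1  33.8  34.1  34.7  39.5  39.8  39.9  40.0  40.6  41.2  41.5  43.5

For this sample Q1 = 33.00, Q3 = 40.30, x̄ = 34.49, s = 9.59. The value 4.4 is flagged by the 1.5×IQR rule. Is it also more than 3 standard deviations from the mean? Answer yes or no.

z = (4.4 − 34.49) / 9.59 = -3.14.
|z| = 3.14 > 3.

yes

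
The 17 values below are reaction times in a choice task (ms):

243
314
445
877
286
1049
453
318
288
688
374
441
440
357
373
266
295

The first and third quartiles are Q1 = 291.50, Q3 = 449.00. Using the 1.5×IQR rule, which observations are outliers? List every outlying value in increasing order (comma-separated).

688, 877, 1049

IQR = Q3 − Q1 = 449.00 − 291.50 = 157.50.
Lower fence = Q1 − 1.5·IQR = 291.50 − 236.25 = 55.25.
Upper fence = Q3 + 1.5·IQR = 449.00 + 236.25 = 685.25.
688 > 685.25 → outlier.
877 > 685.25 → outlier.
1049 > 685.25 → outlier.
All remaining values lie within [55.25, 685.25].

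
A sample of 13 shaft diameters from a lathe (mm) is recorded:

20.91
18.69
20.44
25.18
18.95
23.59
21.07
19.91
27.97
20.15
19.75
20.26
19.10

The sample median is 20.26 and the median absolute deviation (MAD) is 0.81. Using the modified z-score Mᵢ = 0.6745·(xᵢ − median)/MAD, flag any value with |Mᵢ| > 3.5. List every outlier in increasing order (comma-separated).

|Mᵢ| > 3.5 ⇔ |xᵢ − 20.26| > 3.5·0.81/0.6745 = 4.20.
So outliers lie outside [16.06, 24.46].
25.18: M = 4.10 → outlier.
27.97: M = 6.42 → outlier.

25.18, 27.97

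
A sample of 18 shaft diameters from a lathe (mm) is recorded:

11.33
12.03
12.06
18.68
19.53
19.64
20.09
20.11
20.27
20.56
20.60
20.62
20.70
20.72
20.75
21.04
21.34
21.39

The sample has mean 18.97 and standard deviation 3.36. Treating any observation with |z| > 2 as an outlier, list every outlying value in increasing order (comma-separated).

Cutoffs at x̄ ± 2s: 18.97 ± 2·3.36 = [12.25, 25.69].
11.33: z = -2.27, |z| > 2 → outlier.
12.03: z = -2.07, |z| > 2 → outlier.
12.06: z = -2.06, |z| > 2 → outlier.
Every other value lies within [12.25, 25.69].

11.33, 12.03, 12.06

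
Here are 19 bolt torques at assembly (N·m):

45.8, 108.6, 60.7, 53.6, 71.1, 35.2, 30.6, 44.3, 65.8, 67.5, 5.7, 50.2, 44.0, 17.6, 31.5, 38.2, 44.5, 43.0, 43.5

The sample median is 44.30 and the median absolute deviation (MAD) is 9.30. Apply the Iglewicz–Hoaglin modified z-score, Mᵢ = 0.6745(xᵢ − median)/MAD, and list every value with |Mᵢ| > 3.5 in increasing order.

108.6

|Mᵢ| > 3.5 ⇔ |xᵢ − 44.30| > 3.5·9.30/0.6745 = 48.26.
So outliers lie outside [-3.96, 92.56].
108.6: M = 4.66 → outlier.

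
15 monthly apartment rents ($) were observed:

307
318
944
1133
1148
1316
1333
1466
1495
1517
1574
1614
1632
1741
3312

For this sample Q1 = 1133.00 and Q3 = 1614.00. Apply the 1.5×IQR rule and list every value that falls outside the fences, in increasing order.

307, 318, 3312

IQR = Q3 − Q1 = 1614.00 − 1133.00 = 481.00.
Lower fence = Q1 − 1.5·IQR = 1133.00 − 721.50 = 411.50.
Upper fence = Q3 + 1.5·IQR = 1614.00 + 721.50 = 2335.50.
307 < 411.50 → outlier.
318 < 411.50 → outlier.
3312 > 2335.50 → outlier.
All remaining values lie within [411.50, 2335.50].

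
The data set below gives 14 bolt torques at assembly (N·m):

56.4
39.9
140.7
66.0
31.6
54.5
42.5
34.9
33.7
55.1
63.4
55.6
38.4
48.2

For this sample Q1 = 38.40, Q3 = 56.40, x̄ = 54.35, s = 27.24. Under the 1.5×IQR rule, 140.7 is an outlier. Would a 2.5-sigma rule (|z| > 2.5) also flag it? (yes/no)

yes

z = (140.7 − 54.35) / 27.24 = 3.17.
|z| = 3.17 > 2.5.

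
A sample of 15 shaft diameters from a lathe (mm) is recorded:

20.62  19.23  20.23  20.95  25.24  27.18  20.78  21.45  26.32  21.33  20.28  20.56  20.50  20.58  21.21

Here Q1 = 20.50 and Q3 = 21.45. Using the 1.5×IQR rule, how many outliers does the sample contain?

IQR = 0.95; fences at 20.50 − 1.425 = 19.075 and 21.45 + 1.425 = 22.875.
Outside the cutoffs: 25.24, 26.32, 27.18.

3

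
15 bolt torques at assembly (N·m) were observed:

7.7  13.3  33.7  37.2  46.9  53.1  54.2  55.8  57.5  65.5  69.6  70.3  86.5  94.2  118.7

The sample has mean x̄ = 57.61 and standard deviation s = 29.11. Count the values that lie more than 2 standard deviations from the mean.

1

Cutoffs: x̄ ± 2s = [-0.61, 115.83].
Outside the cutoffs: 118.7.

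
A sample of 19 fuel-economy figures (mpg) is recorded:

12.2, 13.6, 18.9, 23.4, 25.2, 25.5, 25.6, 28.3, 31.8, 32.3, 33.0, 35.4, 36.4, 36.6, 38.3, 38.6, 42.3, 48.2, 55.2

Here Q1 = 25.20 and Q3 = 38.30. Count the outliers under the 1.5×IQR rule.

IQR = 13.10; fences at 25.20 − 19.65 = 5.55 and 38.30 + 19.65 = 57.95.
Every value lies within the cutoffs.

0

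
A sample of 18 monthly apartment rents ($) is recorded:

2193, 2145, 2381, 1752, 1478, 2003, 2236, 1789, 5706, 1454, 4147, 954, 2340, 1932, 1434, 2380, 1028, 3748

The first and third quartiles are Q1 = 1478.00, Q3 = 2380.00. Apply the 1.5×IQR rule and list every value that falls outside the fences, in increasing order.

3748, 4147, 5706

IQR = Q3 − Q1 = 2380.00 − 1478.00 = 902.00.
Lower fence = Q1 − 1.5·IQR = 1478.00 − 1353.00 = 125.00.
Upper fence = Q3 + 1.5·IQR = 2380.00 + 1353.00 = 3733.00.
3748 > 3733.00 → outlier.
4147 > 3733.00 → outlier.
5706 > 3733.00 → outlier.
All remaining values lie within [125.00, 3733.00].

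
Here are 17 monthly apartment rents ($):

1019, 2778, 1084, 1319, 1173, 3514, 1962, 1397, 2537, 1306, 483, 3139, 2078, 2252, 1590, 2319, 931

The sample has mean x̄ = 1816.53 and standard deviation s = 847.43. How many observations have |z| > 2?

1

Cutoffs: x̄ ± 2s = [121.67, 3511.39].
Outside the cutoffs: 3514.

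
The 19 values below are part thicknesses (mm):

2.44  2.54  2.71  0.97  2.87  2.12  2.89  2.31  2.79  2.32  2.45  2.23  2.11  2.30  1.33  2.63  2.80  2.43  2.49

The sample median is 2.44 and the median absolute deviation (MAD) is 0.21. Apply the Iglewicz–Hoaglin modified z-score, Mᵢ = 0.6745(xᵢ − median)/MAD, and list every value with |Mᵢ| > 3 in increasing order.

0.97, 1.33

|Mᵢ| > 3 ⇔ |xᵢ − 2.44| > 3·0.21/0.6745 = 0.93.
So outliers lie outside [1.51, 3.37].
0.97: M = -4.72 → outlier.
1.33: M = -3.57 → outlier.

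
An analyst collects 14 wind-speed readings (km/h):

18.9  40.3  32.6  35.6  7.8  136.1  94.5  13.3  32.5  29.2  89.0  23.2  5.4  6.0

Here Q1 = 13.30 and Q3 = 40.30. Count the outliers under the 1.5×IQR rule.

3

IQR = 27.00; fences at 13.30 − 40.50 = -27.20 and 40.30 + 40.50 = 80.80.
Outside the cutoffs: 89.0, 94.5, 136.1.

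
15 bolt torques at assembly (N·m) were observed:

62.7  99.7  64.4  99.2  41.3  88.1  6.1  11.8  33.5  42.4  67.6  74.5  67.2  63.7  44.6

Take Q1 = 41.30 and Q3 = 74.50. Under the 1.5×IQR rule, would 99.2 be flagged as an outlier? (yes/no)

no

IQR = Q3 − Q1 = 74.50 − 41.30 = 33.20.
Lower fence = Q1 − 1.5·IQR = 41.30 − 49.80 = -8.50.
Upper fence = Q3 + 1.5·IQR = 74.50 + 49.80 = 124.30.
99.2 lies within [-8.50, 124.30].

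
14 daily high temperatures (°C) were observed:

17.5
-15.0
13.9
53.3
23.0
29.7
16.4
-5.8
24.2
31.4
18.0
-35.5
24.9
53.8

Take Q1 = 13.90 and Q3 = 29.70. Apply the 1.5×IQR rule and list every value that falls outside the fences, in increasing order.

IQR = Q3 − Q1 = 29.70 − 13.90 = 15.80.
Lower fence = Q1 − 1.5·IQR = 13.90 − 23.70 = -9.80.
Upper fence = Q3 + 1.5·IQR = 29.70 + 23.70 = 53.40.
-35.5 < -9.80 → outlier.
-15.0 < -9.80 → outlier.
53.8 > 53.40 → outlier.
All remaining values lie within [-9.80, 53.40].

-35.5, -15.0, 53.8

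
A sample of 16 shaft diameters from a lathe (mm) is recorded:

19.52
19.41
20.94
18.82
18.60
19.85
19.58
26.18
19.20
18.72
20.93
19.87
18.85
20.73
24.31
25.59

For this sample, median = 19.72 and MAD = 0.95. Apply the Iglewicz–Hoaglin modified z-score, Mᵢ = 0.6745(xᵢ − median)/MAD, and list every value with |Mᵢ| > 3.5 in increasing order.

|Mᵢ| > 3.5 ⇔ |xᵢ − 19.72| > 3.5·0.95/0.6745 = 4.93.
So outliers lie outside [14.79, 24.65].
25.59: M = 4.17 → outlier.
26.18: M = 4.59 → outlier.

25.59, 26.18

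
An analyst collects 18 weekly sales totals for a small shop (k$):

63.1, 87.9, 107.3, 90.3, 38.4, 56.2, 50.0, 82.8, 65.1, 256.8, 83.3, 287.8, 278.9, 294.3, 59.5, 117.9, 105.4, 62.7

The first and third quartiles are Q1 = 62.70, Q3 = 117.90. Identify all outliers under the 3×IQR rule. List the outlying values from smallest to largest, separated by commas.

287.8, 294.3

IQR = Q3 − Q1 = 117.90 − 62.70 = 55.20.
Lower fence = Q1 − 3·IQR = 62.70 − 165.60 = -102.90.
Upper fence = Q3 + 3·IQR = 117.90 + 165.60 = 283.50.
287.8 > 283.50 → outlier.
294.3 > 283.50 → outlier.
All remaining values lie within [-102.90, 283.50].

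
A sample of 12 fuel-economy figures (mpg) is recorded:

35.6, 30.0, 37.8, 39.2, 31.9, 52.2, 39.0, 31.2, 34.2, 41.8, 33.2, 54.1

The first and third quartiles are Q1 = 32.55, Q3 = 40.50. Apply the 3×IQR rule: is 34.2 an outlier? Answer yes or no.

IQR = Q3 − Q1 = 40.50 − 32.55 = 7.95.
Lower fence = Q1 − 3·IQR = 32.55 − 23.85 = 8.70.
Upper fence = Q3 + 3·IQR = 40.50 + 23.85 = 64.35.
34.2 lies within [8.70, 64.35].

no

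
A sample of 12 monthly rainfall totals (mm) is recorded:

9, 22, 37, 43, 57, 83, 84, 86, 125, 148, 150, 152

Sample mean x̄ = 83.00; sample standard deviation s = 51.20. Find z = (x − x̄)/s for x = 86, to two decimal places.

z = (86 − 83.00) / 51.20 = 0.06.

0.06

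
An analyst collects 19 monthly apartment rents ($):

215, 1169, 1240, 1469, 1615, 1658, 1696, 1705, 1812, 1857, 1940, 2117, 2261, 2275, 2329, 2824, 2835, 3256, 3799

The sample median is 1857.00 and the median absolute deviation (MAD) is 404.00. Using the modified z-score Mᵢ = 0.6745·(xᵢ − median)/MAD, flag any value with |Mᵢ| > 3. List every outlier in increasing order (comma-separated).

3799

|Mᵢ| > 3 ⇔ |xᵢ − 1857.00| > 3·404.00/0.6745 = 1796.89.
So outliers lie outside [60.11, 3653.89].
3799: M = 3.24 → outlier.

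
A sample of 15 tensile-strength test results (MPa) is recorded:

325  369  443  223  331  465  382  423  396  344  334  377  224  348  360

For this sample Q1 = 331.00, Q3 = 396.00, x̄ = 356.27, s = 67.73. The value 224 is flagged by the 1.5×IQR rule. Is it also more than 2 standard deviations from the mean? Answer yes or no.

z = (224 − 356.27) / 67.73 = -1.95.
|z| = 1.95 ≤ 2.

no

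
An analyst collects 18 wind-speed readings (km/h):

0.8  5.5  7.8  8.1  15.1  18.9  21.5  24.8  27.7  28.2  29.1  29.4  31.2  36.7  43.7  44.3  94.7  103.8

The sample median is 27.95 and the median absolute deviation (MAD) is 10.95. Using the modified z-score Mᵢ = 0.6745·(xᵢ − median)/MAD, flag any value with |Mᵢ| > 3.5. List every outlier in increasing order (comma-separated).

|Mᵢ| > 3.5 ⇔ |xᵢ − 27.95| > 3.5·10.95/0.6745 = 56.82.
So outliers lie outside [-28.87, 84.77].
94.7: M = 4.11 → outlier.
103.8: M = 4.67 → outlier.

94.7, 103.8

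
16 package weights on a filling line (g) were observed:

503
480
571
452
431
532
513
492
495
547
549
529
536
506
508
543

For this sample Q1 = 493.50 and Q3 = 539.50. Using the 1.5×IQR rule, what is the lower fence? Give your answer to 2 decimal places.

424.50

IQR = Q3 − Q1 = 539.50 − 493.50 = 46.00.
Lower fence = Q1 − 1.5·IQR = 493.50 − 69.00 = 424.50.
Upper fence = Q3 + 1.5·IQR = 539.50 + 69.00 = 608.50.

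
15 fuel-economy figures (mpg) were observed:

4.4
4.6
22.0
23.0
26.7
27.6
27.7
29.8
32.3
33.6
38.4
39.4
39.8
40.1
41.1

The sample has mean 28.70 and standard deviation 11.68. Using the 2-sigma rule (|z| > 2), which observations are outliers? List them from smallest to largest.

4.4, 4.6

Cutoffs at x̄ ± 2s: 28.70 ± 2·11.68 = [5.34, 52.06].
4.4: z = -2.08, |z| > 2 → outlier.
4.6: z = -2.06, |z| > 2 → outlier.
Every other value lies within [5.34, 52.06].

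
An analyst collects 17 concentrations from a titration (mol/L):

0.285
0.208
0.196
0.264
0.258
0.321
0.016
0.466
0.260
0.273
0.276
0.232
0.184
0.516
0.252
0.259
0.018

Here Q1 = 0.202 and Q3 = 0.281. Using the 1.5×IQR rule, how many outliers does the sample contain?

4

IQR = 0.079; fences at 0.202 − 0.1185 = 0.0835 and 0.281 + 0.1185 = 0.3995.
Outside the cutoffs: 0.016, 0.018, 0.466, 0.516.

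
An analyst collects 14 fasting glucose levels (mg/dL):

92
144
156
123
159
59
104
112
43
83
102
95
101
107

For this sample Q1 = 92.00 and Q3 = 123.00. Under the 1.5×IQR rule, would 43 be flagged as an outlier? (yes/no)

IQR = Q3 − Q1 = 123.00 − 92.00 = 31.00.
Lower fence = Q1 − 1.5·IQR = 92.00 − 46.50 = 45.50.
Upper fence = Q3 + 1.5·IQR = 123.00 + 46.50 = 169.50.
43 lies below the lower fence.

yes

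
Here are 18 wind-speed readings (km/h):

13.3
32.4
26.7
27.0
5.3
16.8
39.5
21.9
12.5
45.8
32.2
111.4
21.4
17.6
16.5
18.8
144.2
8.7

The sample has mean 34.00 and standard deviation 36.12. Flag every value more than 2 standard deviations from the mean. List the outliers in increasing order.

Cutoffs at x̄ ± 2s: 34.00 ± 2·36.12 = [-38.24, 106.24].
111.4: z = 2.14, |z| > 2 → outlier.
144.2: z = 3.05, |z| > 2 → outlier.
Every other value lies within [-38.24, 106.24].

111.4, 144.2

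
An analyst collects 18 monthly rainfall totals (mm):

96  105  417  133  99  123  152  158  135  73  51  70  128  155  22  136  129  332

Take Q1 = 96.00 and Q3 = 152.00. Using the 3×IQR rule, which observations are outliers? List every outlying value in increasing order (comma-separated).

IQR = Q3 − Q1 = 152.00 − 96.00 = 56.00.
Lower fence = Q1 − 3·IQR = 96.00 − 168.00 = -72.00.
Upper fence = Q3 + 3·IQR = 152.00 + 168.00 = 320.00.
332 > 320.00 → outlier.
417 > 320.00 → outlier.
All remaining values lie within [-72.00, 320.00].

332, 417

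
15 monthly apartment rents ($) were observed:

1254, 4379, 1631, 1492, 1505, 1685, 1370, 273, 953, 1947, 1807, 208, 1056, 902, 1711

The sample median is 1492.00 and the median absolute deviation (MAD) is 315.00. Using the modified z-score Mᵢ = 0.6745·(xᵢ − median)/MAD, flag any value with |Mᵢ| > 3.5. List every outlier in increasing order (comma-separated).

|Mᵢ| > 3.5 ⇔ |xᵢ − 1492.00| > 3.5·315.00/0.6745 = 1634.54.
So outliers lie outside [-142.54, 3126.54].
4379: M = 6.18 → outlier.

4379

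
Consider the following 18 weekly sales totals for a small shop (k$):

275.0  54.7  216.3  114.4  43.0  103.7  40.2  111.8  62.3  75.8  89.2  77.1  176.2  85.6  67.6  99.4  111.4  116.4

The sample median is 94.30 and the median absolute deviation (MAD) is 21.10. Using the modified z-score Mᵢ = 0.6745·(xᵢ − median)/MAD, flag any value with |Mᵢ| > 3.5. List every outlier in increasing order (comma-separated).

|Mᵢ| > 3.5 ⇔ |xᵢ − 94.30| > 3.5·21.10/0.6745 = 109.49.
So outliers lie outside [-15.19, 203.79].
216.3: M = 3.90 → outlier.
275.0: M = 5.78 → outlier.

216.3, 275.0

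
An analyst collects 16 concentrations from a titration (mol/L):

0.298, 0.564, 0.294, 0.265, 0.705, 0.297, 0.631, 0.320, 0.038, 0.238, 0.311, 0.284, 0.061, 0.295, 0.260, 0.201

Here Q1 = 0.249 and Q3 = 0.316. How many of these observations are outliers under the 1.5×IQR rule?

IQR = 0.067; fences at 0.249 − 0.1005 = 0.1485 and 0.316 + 0.1005 = 0.4165.
Outside the cutoffs: 0.038, 0.061, 0.564, 0.631, 0.705.

5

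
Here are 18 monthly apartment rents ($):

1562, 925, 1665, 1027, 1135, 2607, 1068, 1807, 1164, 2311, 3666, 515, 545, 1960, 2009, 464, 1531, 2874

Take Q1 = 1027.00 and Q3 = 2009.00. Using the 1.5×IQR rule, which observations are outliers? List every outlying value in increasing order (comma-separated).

3666

IQR = Q3 − Q1 = 2009.00 − 1027.00 = 982.00.
Lower fence = Q1 − 1.5·IQR = 1027.00 − 1473.00 = -446.00.
Upper fence = Q3 + 1.5·IQR = 2009.00 + 1473.00 = 3482.00.
3666 > 3482.00 → outlier.
All remaining values lie within [-446.00, 3482.00].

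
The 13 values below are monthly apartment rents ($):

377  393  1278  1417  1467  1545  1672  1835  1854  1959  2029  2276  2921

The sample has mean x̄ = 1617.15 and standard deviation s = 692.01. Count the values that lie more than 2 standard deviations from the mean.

0

Cutoffs: x̄ ± 2s = [233.13, 3001.17].
Every value lies within the cutoffs.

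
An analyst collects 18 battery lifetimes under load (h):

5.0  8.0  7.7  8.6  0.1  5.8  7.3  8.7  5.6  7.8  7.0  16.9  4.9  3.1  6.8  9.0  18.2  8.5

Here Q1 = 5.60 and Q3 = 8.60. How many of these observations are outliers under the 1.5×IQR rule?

IQR = 3.00; fences at 5.60 − 4.50 = 1.10 and 8.60 + 4.50 = 13.10.
Outside the cutoffs: 0.1, 16.9, 18.2.

3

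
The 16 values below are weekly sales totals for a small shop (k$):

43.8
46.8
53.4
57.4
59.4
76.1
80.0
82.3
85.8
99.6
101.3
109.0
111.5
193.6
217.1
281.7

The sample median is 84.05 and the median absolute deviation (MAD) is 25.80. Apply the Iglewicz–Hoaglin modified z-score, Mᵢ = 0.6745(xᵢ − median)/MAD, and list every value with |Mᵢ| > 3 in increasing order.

217.1, 281.7

|Mᵢ| > 3 ⇔ |xᵢ − 84.05| > 3·25.80/0.6745 = 114.75.
So outliers lie outside [-30.70, 198.80].
217.1: M = 3.48 → outlier.
281.7: M = 5.17 → outlier.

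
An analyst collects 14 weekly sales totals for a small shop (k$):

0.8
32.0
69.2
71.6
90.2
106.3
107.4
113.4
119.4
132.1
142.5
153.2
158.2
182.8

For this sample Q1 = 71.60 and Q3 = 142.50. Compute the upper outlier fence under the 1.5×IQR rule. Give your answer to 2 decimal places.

248.85

IQR = Q3 − Q1 = 142.50 − 71.60 = 70.90.
Lower fence = Q1 − 1.5·IQR = 71.60 − 106.35 = -34.75.
Upper fence = Q3 + 1.5·IQR = 142.50 + 106.35 = 248.85.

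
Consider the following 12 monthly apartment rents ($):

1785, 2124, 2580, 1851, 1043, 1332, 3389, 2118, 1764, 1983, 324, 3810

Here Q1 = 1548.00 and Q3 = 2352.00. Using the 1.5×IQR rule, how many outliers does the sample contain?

2

IQR = 804.00; fences at 1548.00 − 1206.00 = 342.00 and 2352.00 + 1206.00 = 3558.00.
Outside the cutoffs: 324, 3810.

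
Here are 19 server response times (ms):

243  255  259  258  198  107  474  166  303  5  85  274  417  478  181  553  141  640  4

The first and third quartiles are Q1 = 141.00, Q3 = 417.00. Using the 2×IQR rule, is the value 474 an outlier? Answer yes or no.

IQR = Q3 − Q1 = 417.00 − 141.00 = 276.00.
Lower fence = Q1 − 2·IQR = 141.00 − 552.00 = -411.00.
Upper fence = Q3 + 2·IQR = 417.00 + 552.00 = 969.00.
474 lies within [-411.00, 969.00].

no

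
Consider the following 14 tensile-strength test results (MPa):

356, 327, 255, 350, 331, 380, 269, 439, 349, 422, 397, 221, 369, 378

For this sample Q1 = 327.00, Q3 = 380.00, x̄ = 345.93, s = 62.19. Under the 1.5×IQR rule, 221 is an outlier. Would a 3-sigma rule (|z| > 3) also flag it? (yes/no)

no

z = (221 − 345.93) / 62.19 = -2.01.
|z| = 2.01 ≤ 3.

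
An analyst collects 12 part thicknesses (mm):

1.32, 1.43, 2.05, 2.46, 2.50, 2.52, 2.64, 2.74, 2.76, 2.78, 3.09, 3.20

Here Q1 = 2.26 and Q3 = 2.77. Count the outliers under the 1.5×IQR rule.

2

IQR = 0.51; fences at 2.26 − 0.765 = 1.495 and 2.77 + 0.765 = 3.535.
Outside the cutoffs: 1.32, 1.43.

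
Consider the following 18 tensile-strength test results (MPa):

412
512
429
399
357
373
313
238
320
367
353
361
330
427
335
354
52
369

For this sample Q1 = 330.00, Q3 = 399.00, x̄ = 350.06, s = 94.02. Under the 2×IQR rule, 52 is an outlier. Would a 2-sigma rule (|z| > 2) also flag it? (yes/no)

yes

z = (52 − 350.06) / 94.02 = -3.17.
|z| = 3.17 > 2.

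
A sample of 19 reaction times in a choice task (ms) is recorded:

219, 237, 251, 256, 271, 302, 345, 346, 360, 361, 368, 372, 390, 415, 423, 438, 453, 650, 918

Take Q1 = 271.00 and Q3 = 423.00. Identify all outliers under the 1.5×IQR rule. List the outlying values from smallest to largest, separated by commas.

IQR = Q3 − Q1 = 423.00 − 271.00 = 152.00.
Lower fence = Q1 − 1.5·IQR = 271.00 − 228.00 = 43.00.
Upper fence = Q3 + 1.5·IQR = 423.00 + 228.00 = 651.00.
918 > 651.00 → outlier.
All remaining values lie within [43.00, 651.00].

918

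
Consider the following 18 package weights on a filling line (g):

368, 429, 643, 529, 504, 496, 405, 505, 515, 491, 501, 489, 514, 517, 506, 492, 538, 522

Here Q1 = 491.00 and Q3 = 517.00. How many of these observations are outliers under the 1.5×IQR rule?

IQR = 26.00; fences at 491.00 − 39.00 = 452.00 and 517.00 + 39.00 = 556.00.
Outside the cutoffs: 368, 405, 429, 643.

4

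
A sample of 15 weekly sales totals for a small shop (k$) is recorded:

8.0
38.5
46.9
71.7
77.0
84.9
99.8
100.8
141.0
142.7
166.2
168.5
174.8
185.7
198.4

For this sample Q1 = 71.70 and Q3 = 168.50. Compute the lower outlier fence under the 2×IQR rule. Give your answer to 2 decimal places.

-121.90

IQR = Q3 − Q1 = 168.50 − 71.70 = 96.80.
Lower fence = Q1 − 2·IQR = 71.70 − 193.60 = -121.90.
Upper fence = Q3 + 2·IQR = 168.50 + 193.60 = 362.10.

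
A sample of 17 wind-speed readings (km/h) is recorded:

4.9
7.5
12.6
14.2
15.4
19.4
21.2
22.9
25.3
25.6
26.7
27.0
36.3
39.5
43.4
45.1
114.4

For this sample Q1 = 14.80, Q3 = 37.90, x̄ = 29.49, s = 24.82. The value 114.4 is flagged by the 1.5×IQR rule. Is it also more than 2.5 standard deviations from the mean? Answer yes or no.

z = (114.4 − 29.49) / 24.82 = 3.42.
|z| = 3.42 > 2.5.

yes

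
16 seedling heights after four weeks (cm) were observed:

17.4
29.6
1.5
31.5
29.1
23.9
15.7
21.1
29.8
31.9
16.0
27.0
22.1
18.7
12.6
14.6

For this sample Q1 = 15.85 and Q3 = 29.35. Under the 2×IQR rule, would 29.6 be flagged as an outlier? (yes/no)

IQR = Q3 − Q1 = 29.35 − 15.85 = 13.50.
Lower fence = Q1 − 2·IQR = 15.85 − 27.00 = -11.15.
Upper fence = Q3 + 2·IQR = 29.35 + 27.00 = 56.35.
29.6 lies within [-11.15, 56.35].

no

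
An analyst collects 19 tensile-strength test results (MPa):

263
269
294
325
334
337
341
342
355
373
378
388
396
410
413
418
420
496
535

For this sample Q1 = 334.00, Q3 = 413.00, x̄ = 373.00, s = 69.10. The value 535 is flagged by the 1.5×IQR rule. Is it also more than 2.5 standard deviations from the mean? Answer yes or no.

no

z = (535 − 373.00) / 69.10 = 2.34.
|z| = 2.34 ≤ 2.5.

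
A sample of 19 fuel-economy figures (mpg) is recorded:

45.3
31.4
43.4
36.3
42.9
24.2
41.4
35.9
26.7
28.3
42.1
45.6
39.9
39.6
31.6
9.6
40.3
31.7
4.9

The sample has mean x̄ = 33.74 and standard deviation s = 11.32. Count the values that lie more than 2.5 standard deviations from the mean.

1

Cutoffs: x̄ ± 2.5s = [5.44, 62.04].
Outside the cutoffs: 4.9.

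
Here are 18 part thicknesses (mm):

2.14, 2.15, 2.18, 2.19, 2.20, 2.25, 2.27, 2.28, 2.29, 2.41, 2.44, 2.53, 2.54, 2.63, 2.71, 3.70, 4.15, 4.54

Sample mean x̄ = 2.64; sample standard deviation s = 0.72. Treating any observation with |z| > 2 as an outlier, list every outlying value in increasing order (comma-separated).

4.15, 4.54

Cutoffs at x̄ ± 2s: 2.64 ± 2·0.72 = [1.20, 4.08].
4.15: z = 2.10, |z| > 2 → outlier.
4.54: z = 2.64, |z| > 2 → outlier.
Every other value lies within [1.20, 4.08].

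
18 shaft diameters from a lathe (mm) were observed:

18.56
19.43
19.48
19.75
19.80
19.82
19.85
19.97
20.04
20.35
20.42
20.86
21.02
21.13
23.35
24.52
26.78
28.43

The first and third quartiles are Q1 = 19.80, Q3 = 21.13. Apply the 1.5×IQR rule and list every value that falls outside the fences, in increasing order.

IQR = Q3 − Q1 = 21.13 − 19.80 = 1.33.
Lower fence = Q1 − 1.5·IQR = 19.80 − 1.995 = 17.805.
Upper fence = Q3 + 1.5·IQR = 21.13 + 1.995 = 23.125.
23.35 > 23.125 → outlier.
24.52 > 23.125 → outlier.
26.78 > 23.125 → outlier.
28.43 > 23.125 → outlier.
All remaining values lie within [17.805, 23.125].

23.35, 24.52, 26.78, 28.43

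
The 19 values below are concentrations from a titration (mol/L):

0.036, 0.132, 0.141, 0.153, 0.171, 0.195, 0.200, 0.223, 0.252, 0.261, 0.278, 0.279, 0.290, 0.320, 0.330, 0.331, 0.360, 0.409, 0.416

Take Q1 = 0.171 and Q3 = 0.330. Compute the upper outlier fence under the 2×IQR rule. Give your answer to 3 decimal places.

IQR = Q3 − Q1 = 0.330 − 0.171 = 0.159.
Lower fence = Q1 − 2·IQR = 0.171 − 0.318 = -0.147.
Upper fence = Q3 + 2·IQR = 0.330 + 0.318 = 0.648.

0.648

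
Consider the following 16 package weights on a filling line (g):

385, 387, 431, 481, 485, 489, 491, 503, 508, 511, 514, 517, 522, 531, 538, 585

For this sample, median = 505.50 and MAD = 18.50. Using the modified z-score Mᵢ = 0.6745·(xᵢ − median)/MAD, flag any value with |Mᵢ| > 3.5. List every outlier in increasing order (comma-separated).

|Mᵢ| > 3.5 ⇔ |xᵢ − 505.50| > 3.5·18.50/0.6745 = 96.00.
So outliers lie outside [409.50, 601.50].
385: M = -4.39 → outlier.
387: M = -4.32 → outlier.

385, 387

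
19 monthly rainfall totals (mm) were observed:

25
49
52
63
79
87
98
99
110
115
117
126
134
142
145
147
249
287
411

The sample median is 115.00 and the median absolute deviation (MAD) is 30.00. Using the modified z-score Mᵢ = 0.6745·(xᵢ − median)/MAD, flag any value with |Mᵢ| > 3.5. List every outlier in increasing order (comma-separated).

|Mᵢ| > 3.5 ⇔ |xᵢ − 115.00| > 3.5·30.00/0.6745 = 155.67.
So outliers lie outside [-40.67, 270.67].
287: M = 3.87 → outlier.
411: M = 6.66 → outlier.

287, 411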